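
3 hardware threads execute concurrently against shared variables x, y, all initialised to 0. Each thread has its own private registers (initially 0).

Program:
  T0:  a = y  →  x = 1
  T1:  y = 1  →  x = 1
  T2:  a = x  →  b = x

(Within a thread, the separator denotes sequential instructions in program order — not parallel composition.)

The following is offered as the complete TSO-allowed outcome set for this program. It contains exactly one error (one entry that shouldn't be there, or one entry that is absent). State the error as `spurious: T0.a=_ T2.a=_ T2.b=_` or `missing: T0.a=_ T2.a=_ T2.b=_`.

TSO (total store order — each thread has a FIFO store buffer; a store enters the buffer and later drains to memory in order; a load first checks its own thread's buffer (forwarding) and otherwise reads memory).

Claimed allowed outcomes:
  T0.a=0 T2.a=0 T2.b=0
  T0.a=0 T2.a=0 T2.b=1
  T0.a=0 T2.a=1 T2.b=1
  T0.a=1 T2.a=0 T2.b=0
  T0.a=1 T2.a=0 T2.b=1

outcome vector order: (T0.a,T2.a,T2.b)
under TSO → 0/0/0 0/0/1 0/1/1 1/0/0 1/0/1 1/1/1
TSO∖claimed = {1/1/1}

missing: T0.a=1 T2.a=1 T2.b=1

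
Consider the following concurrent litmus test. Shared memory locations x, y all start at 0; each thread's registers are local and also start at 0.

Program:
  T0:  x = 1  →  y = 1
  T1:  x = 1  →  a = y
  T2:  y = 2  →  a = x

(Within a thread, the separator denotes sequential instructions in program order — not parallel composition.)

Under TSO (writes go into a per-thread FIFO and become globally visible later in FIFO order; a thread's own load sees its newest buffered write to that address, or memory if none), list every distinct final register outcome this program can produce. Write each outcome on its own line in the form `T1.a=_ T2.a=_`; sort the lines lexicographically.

T1.a=0 T2.a=0
T1.a=0 T2.a=1
T1.a=1 T2.a=0
T1.a=1 T2.a=1
T1.a=2 T2.a=0
T1.a=2 T2.a=1

outcome vector order: (T1.a,T2.a)
|TSO outcomes| = 6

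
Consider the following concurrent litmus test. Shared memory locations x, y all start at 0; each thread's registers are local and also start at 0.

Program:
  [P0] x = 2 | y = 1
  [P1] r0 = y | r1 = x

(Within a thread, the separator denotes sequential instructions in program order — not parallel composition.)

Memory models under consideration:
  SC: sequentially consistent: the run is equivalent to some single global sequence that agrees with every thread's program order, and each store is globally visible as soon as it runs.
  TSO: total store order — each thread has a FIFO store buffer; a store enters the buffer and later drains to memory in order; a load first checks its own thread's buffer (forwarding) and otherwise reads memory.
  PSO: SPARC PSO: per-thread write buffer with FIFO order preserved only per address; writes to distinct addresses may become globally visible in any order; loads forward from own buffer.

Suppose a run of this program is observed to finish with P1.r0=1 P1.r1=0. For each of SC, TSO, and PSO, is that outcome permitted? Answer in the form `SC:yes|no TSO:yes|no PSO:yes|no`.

outcome vector order: (P1.r0,P1.r1)
SC: 3 outcomes — {0/0; 0/2; 1/2}
TSO: 3 outcomes — {0/0; 0/2; 1/2}
PSO: 4 outcomes — {0/0; 0/2; 1/0; 1/2}
target 1/0 ∈ {PSO}

SC:no TSO:no PSO:yes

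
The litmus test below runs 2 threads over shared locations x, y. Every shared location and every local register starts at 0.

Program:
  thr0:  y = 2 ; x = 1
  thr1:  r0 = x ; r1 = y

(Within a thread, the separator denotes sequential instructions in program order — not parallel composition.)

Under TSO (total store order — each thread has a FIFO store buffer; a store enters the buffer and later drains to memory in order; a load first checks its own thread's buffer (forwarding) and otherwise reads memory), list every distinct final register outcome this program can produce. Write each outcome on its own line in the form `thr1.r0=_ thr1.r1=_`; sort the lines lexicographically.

outcome vector order: (thr1.r0,thr1.r1)
|TSO outcomes| = 3

thr1.r0=0 thr1.r1=0
thr1.r0=0 thr1.r1=2
thr1.r0=1 thr1.r1=2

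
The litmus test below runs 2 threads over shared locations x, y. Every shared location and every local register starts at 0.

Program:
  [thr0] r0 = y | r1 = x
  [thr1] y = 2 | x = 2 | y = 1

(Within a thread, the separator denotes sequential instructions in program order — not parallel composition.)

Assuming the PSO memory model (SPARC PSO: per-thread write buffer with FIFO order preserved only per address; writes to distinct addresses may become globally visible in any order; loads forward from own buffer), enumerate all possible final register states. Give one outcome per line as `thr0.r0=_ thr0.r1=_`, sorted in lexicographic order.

thr0.r0=0 thr0.r1=0
thr0.r0=0 thr0.r1=2
thr0.r0=1 thr0.r1=0
thr0.r0=1 thr0.r1=2
thr0.r0=2 thr0.r1=0
thr0.r0=2 thr0.r1=2

outcome vector order: (thr0.r0,thr0.r1)
|PSO outcomes| = 6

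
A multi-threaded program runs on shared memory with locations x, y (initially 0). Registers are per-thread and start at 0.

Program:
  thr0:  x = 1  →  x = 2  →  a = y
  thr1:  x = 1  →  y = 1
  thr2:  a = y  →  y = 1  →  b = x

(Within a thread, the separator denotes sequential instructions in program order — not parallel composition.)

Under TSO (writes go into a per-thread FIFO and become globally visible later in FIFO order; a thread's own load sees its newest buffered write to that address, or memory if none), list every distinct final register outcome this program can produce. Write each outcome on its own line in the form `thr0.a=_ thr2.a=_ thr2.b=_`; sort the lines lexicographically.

outcome vector order: (thr0.a,thr2.a,thr2.b)
|TSO outcomes| = 10

thr0.a=0 thr2.a=0 thr2.b=0
thr0.a=0 thr2.a=0 thr2.b=1
thr0.a=0 thr2.a=0 thr2.b=2
thr0.a=0 thr2.a=1 thr2.b=1
thr0.a=0 thr2.a=1 thr2.b=2
thr0.a=1 thr2.a=0 thr2.b=0
thr0.a=1 thr2.a=0 thr2.b=1
thr0.a=1 thr2.a=0 thr2.b=2
thr0.a=1 thr2.a=1 thr2.b=1
thr0.a=1 thr2.a=1 thr2.b=2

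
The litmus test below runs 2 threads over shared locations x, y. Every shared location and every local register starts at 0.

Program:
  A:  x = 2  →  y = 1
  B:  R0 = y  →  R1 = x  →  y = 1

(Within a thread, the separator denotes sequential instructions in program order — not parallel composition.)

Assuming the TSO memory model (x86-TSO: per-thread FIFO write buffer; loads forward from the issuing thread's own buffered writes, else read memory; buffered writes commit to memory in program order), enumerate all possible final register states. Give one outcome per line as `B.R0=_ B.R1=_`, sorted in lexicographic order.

B.R0=0 B.R1=0
B.R0=0 B.R1=2
B.R0=1 B.R1=2

outcome vector order: (B.R0,B.R1)
|TSO outcomes| = 3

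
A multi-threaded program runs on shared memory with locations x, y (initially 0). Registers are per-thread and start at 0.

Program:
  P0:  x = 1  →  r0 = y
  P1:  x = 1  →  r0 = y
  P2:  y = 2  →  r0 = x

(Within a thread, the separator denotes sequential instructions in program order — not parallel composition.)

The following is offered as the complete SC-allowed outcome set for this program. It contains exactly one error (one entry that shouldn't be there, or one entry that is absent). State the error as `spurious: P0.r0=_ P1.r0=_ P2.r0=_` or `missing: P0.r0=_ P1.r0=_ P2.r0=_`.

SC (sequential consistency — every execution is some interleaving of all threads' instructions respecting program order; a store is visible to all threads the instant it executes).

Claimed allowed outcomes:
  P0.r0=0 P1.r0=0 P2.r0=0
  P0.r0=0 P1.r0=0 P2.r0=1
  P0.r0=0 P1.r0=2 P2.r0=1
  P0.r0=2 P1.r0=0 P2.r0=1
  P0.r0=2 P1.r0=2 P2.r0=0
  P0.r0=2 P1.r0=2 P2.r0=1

outcome vector order: (P0.r0,P1.r0,P2.r0)
under SC → 0/0/1 0/2/1 2/0/1 2/2/0 2/2/1
claimed∖SC = {0/0/0}

spurious: P0.r0=0 P1.r0=0 P2.r0=0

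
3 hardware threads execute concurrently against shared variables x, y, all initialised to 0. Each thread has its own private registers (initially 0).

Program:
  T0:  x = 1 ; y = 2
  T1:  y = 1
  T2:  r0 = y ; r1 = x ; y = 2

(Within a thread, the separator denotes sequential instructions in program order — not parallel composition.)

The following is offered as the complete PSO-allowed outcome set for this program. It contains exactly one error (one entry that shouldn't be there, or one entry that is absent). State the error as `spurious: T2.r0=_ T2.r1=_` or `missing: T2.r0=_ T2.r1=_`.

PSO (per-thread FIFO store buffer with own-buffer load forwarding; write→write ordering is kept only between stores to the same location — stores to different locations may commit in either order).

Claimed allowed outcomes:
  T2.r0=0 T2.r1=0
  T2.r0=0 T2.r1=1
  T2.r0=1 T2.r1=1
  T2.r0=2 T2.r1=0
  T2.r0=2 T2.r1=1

missing: T2.r0=1 T2.r1=0

outcome vector order: (T2.r0,T2.r1)
PSO (6): <0 0>, <0 1>, <1 0>, <1 1>, <2 0>, <2 1>
PSO∖claimed = {<1 0>}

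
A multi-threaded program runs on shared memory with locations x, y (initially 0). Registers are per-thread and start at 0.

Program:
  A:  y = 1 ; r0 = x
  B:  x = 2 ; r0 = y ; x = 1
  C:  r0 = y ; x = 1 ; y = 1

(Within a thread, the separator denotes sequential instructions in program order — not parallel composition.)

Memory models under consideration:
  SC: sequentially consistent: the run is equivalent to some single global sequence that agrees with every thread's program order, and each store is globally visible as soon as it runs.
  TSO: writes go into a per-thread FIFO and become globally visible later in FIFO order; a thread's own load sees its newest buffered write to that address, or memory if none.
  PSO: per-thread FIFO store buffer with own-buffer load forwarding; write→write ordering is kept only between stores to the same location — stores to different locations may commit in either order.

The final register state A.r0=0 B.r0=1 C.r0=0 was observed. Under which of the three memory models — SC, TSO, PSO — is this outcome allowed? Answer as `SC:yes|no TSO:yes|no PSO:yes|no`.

outcome vector order: (A.r0,B.r0,C.r0)
[SC] allowed = {010 011 100 101 110 111 200 201 210 211}
[TSO] allowed = {000 001 010 011 100 101 110 111 200 201 210 211}
[PSO] allowed = {000 001 010 011 100 101 110 111 200 201 210 211}
target 010 ∈ {SC,TSO,PSO}

SC:yes TSO:yes PSO:yes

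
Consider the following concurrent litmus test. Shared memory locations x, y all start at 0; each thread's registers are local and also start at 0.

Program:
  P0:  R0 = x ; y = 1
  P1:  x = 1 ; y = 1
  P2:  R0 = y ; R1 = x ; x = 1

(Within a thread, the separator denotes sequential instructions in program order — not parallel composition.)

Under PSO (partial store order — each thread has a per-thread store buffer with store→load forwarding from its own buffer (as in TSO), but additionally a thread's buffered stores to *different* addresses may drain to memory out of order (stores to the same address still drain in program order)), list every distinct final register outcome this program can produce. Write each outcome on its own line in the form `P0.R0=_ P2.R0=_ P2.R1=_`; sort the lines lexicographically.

P0.R0=0 P2.R0=0 P2.R1=0
P0.R0=0 P2.R0=0 P2.R1=1
P0.R0=0 P2.R0=1 P2.R1=0
P0.R0=0 P2.R0=1 P2.R1=1
P0.R0=1 P2.R0=0 P2.R1=0
P0.R0=1 P2.R0=0 P2.R1=1
P0.R0=1 P2.R0=1 P2.R1=0
P0.R0=1 P2.R0=1 P2.R1=1

outcome vector order: (P0.R0,P2.R0,P2.R1)
|PSO outcomes| = 8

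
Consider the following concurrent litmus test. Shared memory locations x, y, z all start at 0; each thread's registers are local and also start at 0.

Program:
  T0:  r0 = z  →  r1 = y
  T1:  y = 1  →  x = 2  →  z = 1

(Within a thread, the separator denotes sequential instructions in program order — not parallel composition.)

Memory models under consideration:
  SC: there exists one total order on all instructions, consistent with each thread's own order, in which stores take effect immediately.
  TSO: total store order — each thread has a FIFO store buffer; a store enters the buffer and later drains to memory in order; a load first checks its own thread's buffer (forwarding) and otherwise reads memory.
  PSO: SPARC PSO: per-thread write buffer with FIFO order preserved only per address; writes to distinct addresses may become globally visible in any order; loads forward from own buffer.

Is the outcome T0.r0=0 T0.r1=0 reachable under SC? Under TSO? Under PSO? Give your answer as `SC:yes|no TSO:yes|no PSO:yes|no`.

outcome vector order: (T0.r0,T0.r1)
[SC] allowed = {00 01 11}
[TSO] allowed = {00 01 11}
[PSO] allowed = {00 01 10 11}
target 00 ∈ {SC,TSO,PSO}

SC:yes TSO:yes PSO:yes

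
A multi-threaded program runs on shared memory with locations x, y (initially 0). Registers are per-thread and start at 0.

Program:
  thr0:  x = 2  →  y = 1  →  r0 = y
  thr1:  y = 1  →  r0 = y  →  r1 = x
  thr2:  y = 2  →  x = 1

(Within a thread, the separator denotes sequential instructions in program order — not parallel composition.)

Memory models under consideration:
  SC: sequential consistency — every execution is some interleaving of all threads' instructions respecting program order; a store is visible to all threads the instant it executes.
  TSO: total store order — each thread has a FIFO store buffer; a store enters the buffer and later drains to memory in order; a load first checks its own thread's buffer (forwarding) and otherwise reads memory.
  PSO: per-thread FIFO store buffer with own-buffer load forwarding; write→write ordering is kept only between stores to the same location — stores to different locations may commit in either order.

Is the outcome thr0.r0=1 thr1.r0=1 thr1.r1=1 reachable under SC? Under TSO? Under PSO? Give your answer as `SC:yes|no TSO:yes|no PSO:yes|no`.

outcome vector order: (thr0.r0,thr1.r0,thr1.r1)
SC (11): <1 1 0> <1 1 1> <1 1 2> <1 2 0> <1 2 1> <1 2 2> <2 1 0> <2 1 1> <2 1 2> <2 2 1> <2 2 2>
TSO (11): <1 1 0> <1 1 1> <1 1 2> <1 2 0> <1 2 1> <1 2 2> <2 1 0> <2 1 1> <2 1 2> <2 2 1> <2 2 2>
PSO (12): <1 1 0> <1 1 1> <1 1 2> <1 2 0> <1 2 1> <1 2 2> <2 1 0> <2 1 1> <2 1 2> <2 2 0> <2 2 1> <2 2 2>
target <1 1 1> ∈ {SC,TSO,PSO}

SC:yes TSO:yes PSO:yes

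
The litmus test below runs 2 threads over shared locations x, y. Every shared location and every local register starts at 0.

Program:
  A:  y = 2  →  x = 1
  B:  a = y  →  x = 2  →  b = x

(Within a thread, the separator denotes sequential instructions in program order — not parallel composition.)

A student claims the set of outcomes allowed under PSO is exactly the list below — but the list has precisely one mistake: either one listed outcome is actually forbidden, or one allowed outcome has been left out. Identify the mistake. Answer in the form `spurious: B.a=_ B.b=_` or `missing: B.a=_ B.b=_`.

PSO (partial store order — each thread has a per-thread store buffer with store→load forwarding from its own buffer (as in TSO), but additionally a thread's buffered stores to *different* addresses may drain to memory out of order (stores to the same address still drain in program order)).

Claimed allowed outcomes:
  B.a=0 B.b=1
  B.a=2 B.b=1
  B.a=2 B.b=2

missing: B.a=0 B.b=2

outcome vector order: (B.a,B.b)
PSO (4): 0/1; 0/2; 2/1; 2/2
PSO∖claimed = {0/2}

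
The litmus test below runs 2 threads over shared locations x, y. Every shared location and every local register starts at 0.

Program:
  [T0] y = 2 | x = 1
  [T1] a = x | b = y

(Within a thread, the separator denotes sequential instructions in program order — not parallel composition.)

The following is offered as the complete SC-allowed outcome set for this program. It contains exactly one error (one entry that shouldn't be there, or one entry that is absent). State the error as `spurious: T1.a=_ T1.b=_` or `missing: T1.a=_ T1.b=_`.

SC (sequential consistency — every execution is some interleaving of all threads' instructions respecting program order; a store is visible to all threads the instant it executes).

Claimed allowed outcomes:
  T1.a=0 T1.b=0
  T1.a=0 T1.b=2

outcome vector order: (T1.a,T1.b)
under SC → <0 0> <0 2> <1 2>
SC∖claimed = {<1 2>}

missing: T1.a=1 T1.b=2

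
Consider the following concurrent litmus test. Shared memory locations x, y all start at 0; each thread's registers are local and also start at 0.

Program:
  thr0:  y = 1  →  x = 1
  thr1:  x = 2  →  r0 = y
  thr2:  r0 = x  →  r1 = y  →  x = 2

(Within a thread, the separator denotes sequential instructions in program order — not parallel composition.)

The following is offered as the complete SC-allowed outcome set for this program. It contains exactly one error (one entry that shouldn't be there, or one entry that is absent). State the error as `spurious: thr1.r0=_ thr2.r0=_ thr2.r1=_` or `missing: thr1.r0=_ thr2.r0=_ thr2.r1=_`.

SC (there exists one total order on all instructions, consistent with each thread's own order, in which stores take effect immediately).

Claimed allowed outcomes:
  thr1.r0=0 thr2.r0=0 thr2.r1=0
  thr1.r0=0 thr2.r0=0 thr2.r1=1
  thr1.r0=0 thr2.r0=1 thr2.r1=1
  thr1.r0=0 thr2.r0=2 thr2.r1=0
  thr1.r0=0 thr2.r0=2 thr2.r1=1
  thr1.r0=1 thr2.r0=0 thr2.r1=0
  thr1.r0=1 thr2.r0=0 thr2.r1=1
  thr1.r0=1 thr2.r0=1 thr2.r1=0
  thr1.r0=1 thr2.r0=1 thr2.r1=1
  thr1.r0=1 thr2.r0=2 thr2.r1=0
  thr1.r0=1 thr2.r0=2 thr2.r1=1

outcome vector order: (thr1.r0,thr2.r0,thr2.r1)
SC (10): <0 0 0>; <0 0 1>; <0 1 1>; <0 2 0>; <0 2 1>; <1 0 0>; <1 0 1>; <1 1 1>; <1 2 0>; <1 2 1>
claimed∖SC = {<1 1 0>}

spurious: thr1.r0=1 thr2.r0=1 thr2.r1=0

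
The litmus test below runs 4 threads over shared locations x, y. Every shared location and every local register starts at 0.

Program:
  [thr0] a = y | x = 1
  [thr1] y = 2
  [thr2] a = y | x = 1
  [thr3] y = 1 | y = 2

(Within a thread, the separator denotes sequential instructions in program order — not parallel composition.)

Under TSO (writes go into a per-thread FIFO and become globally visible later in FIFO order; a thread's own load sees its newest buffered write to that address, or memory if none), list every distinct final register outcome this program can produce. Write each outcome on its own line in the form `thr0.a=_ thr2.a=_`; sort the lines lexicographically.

outcome vector order: (thr0.a,thr2.a)
|TSO outcomes| = 9

thr0.a=0 thr2.a=0
thr0.a=0 thr2.a=1
thr0.a=0 thr2.a=2
thr0.a=1 thr2.a=0
thr0.a=1 thr2.a=1
thr0.a=1 thr2.a=2
thr0.a=2 thr2.a=0
thr0.a=2 thr2.a=1
thr0.a=2 thr2.a=2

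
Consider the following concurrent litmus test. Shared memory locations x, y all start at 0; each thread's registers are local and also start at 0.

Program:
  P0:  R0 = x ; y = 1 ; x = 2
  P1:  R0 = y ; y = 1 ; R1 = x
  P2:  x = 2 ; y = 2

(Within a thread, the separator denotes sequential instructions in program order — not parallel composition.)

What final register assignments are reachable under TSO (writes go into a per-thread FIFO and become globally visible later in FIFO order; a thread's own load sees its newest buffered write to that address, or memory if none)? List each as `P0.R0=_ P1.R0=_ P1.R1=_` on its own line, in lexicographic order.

outcome vector order: (P0.R0,P1.R0,P1.R1)
|TSO outcomes| = 9

P0.R0=0 P1.R0=0 P1.R1=0
P0.R0=0 P1.R0=0 P1.R1=2
P0.R0=0 P1.R0=1 P1.R1=0
P0.R0=0 P1.R0=1 P1.R1=2
P0.R0=0 P1.R0=2 P1.R1=2
P0.R0=2 P1.R0=0 P1.R1=0
P0.R0=2 P1.R0=0 P1.R1=2
P0.R0=2 P1.R0=1 P1.R1=2
P0.R0=2 P1.R0=2 P1.R1=2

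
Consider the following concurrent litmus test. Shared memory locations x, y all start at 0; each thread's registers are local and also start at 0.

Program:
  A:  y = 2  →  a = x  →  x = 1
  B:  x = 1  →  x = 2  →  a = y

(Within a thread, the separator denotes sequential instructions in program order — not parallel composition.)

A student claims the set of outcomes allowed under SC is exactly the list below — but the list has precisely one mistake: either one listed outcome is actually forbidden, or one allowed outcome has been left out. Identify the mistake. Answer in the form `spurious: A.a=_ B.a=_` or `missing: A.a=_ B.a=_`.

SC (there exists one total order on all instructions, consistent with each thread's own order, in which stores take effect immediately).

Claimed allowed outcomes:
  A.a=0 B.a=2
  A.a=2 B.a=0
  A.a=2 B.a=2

missing: A.a=1 B.a=2

outcome vector order: (A.a,B.a)
under SC → (0,2); (1,2); (2,0); (2,2)
SC∖claimed = {(1,2)}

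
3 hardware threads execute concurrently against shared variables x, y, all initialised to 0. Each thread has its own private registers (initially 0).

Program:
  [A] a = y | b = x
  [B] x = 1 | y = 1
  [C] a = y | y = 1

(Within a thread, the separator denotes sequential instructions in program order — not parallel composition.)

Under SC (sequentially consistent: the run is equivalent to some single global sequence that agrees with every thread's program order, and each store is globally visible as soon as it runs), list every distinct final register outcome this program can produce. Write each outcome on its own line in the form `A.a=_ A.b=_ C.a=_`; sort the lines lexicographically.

A.a=0 A.b=0 C.a=0
A.a=0 A.b=0 C.a=1
A.a=0 A.b=1 C.a=0
A.a=0 A.b=1 C.a=1
A.a=1 A.b=0 C.a=0
A.a=1 A.b=1 C.a=0
A.a=1 A.b=1 C.a=1

outcome vector order: (A.a,A.b,C.a)
|SC outcomes| = 7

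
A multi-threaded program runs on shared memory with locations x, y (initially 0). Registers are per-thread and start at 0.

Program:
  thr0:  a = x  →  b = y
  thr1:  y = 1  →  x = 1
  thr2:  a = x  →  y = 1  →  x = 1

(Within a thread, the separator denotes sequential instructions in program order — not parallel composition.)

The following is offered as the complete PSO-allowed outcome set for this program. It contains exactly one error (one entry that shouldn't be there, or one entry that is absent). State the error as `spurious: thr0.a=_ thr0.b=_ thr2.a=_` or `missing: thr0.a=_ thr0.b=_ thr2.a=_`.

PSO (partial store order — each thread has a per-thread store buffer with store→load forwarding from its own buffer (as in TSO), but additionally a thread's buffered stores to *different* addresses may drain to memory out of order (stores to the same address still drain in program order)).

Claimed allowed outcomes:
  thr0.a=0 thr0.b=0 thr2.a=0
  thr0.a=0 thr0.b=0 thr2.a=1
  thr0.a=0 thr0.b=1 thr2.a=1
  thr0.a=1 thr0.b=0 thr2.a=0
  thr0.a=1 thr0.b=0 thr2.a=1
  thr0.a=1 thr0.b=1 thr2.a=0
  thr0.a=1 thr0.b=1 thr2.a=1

outcome vector order: (thr0.a,thr0.b,thr2.a)
under PSO → <0 0 0>, <0 0 1>, <0 1 0>, <0 1 1>, <1 0 0>, <1 0 1>, <1 1 0>, <1 1 1>
PSO∖claimed = {<0 1 0>}

missing: thr0.a=0 thr0.b=1 thr2.a=0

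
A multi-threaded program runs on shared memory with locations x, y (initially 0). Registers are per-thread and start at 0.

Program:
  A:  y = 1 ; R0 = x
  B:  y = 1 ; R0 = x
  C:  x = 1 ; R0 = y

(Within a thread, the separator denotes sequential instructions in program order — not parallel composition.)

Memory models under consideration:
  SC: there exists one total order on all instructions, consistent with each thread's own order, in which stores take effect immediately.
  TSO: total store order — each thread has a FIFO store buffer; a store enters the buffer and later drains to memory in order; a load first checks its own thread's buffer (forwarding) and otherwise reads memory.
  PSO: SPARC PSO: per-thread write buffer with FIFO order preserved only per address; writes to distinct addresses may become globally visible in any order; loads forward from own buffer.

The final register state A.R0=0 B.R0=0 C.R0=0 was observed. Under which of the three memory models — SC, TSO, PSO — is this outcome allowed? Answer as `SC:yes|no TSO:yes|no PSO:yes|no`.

SC:no TSO:yes PSO:yes

outcome vector order: (A.R0,B.R0,C.R0)
SC: 5 outcomes — {(0,0,1); (0,1,1); (1,0,1); (1,1,0); (1,1,1)}
TSO: 8 outcomes — {(0,0,0); (0,0,1); (0,1,0); (0,1,1); (1,0,0); (1,0,1); (1,1,0); (1,1,1)}
PSO: 8 outcomes — {(0,0,0); (0,0,1); (0,1,0); (0,1,1); (1,0,0); (1,0,1); (1,1,0); (1,1,1)}
target (0,0,0) ∈ {TSO,PSO}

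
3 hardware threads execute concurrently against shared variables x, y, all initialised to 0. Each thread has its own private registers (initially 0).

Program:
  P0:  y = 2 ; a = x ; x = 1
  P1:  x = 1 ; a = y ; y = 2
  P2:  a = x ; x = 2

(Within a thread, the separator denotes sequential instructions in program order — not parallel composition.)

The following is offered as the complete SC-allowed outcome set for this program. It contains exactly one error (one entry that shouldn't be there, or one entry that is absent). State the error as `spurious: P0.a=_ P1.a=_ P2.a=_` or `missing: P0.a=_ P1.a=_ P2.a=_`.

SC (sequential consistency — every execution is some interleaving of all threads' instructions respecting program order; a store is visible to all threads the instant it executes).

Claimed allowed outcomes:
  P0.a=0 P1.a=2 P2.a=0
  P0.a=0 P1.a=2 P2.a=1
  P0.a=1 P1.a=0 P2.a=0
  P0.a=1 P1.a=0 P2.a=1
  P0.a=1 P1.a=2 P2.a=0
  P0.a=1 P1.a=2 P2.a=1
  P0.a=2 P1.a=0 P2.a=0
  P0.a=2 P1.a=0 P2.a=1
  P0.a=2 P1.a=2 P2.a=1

outcome vector order: (P0.a,P1.a,P2.a)
SC (10): 020; 021; 100; 101; 120; 121; 200; 201; 220; 221
SC∖claimed = {220}

missing: P0.a=2 P1.a=2 P2.a=0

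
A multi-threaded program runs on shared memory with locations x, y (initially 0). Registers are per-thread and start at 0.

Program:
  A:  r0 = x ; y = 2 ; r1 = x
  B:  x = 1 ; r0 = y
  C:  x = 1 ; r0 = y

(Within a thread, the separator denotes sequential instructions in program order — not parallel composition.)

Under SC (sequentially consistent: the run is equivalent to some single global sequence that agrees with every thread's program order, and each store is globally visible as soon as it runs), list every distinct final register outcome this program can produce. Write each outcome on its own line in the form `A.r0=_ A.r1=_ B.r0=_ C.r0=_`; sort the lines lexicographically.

A.r0=0 A.r1=0 B.r0=2 C.r0=2
A.r0=0 A.r1=1 B.r0=0 C.r0=0
A.r0=0 A.r1=1 B.r0=0 C.r0=2
A.r0=0 A.r1=1 B.r0=2 C.r0=0
A.r0=0 A.r1=1 B.r0=2 C.r0=2
A.r0=1 A.r1=1 B.r0=0 C.r0=0
A.r0=1 A.r1=1 B.r0=0 C.r0=2
A.r0=1 A.r1=1 B.r0=2 C.r0=0
A.r0=1 A.r1=1 B.r0=2 C.r0=2

outcome vector order: (A.r0,A.r1,B.r0,C.r0)
|SC outcomes| = 9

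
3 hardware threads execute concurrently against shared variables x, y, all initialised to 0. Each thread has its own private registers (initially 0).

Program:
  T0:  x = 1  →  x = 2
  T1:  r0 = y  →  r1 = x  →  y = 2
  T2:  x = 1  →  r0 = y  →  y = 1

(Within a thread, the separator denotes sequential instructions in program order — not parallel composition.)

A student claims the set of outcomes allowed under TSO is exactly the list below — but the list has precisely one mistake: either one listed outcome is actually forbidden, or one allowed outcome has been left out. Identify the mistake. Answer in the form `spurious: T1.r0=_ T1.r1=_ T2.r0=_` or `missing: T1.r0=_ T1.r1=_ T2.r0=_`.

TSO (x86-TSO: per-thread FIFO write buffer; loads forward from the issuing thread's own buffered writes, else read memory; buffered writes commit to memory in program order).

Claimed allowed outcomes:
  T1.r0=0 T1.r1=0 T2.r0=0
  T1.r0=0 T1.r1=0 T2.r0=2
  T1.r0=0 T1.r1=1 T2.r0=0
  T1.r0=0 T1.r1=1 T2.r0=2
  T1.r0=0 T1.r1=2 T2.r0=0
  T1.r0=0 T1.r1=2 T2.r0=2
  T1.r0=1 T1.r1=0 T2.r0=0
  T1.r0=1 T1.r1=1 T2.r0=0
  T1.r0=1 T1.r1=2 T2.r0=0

outcome vector order: (T1.r0,T1.r1,T2.r0)
under TSO → (0,0,0) (0,0,2) (0,1,0) (0,1,2) (0,2,0) (0,2,2) (1,1,0) (1,2,0)
claimed∖TSO = {(1,0,0)}

spurious: T1.r0=1 T1.r1=0 T2.r0=0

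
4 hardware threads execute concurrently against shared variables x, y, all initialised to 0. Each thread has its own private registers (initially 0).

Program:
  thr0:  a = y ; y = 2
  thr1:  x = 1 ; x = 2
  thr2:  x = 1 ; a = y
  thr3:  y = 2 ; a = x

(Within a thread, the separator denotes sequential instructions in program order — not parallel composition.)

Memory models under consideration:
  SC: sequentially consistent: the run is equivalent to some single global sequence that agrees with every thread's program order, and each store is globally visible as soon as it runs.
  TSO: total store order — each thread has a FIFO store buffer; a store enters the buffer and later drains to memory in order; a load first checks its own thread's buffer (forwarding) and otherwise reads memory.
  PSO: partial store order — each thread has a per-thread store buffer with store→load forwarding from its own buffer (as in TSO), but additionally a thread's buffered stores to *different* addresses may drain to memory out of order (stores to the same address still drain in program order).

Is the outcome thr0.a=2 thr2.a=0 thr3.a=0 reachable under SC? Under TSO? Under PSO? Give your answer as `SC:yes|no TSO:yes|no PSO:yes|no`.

outcome vector order: (thr0.a,thr2.a,thr3.a)
SC: 10 outcomes — {001; 002; 020; 021; 022; 201; 202; 220; 221; 222}
TSO: 12 outcomes — {000; 001; 002; 020; 021; 022; 200; 201; 202; 220; 221; 222}
PSO: 12 outcomes — {000; 001; 002; 020; 021; 022; 200; 201; 202; 220; 221; 222}
target 200 ∈ {TSO,PSO}

SC:no TSO:yes PSO:yes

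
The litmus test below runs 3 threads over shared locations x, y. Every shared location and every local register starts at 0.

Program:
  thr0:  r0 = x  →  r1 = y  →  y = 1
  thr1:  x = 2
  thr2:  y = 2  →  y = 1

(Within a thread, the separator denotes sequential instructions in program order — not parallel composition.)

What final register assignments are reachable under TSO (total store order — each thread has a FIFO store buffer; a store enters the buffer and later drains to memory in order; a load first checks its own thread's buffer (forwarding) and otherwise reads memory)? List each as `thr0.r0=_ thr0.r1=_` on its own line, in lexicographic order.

thr0.r0=0 thr0.r1=0
thr0.r0=0 thr0.r1=1
thr0.r0=0 thr0.r1=2
thr0.r0=2 thr0.r1=0
thr0.r0=2 thr0.r1=1
thr0.r0=2 thr0.r1=2

outcome vector order: (thr0.r0,thr0.r1)
|TSO outcomes| = 6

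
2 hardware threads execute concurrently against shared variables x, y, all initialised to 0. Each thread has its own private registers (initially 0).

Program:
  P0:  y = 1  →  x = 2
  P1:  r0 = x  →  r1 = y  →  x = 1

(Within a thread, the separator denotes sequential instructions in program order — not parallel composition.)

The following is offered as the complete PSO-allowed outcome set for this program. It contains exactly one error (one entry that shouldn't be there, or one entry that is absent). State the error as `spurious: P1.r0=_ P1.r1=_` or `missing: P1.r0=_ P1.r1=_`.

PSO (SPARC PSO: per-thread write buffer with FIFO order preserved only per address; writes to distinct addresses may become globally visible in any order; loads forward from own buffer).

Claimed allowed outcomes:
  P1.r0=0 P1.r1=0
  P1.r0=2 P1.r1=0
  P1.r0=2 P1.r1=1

missing: P1.r0=0 P1.r1=1

outcome vector order: (P1.r0,P1.r1)
PSO (4): 0/0, 0/1, 2/0, 2/1
PSO∖claimed = {0/1}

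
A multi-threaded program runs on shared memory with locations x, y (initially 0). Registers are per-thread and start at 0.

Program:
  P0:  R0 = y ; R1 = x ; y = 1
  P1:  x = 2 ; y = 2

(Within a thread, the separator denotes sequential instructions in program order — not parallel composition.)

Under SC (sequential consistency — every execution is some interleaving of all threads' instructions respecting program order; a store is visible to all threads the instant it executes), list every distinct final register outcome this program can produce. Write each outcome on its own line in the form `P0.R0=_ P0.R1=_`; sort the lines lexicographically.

P0.R0=0 P0.R1=0
P0.R0=0 P0.R1=2
P0.R0=2 P0.R1=2

outcome vector order: (P0.R0,P0.R1)
|SC outcomes| = 3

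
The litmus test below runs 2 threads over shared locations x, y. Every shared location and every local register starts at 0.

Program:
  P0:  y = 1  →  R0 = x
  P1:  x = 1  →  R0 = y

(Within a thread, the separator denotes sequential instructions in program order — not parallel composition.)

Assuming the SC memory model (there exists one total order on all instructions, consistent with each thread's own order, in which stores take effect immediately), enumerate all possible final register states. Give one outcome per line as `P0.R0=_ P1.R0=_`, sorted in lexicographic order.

P0.R0=0 P1.R0=1
P0.R0=1 P1.R0=0
P0.R0=1 P1.R0=1

outcome vector order: (P0.R0,P1.R0)
|SC outcomes| = 3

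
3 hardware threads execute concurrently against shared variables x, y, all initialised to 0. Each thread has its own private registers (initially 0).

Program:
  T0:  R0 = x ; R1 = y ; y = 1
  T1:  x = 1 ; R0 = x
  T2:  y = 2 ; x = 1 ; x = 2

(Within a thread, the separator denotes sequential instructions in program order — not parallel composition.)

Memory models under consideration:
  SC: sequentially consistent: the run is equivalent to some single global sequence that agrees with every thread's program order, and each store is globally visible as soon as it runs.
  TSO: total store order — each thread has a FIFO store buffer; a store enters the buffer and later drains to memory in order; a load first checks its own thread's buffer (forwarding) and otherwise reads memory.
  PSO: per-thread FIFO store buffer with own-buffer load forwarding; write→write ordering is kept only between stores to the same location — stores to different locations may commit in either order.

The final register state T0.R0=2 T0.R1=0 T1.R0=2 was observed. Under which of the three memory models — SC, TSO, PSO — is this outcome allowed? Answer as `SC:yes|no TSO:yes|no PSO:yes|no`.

SC:no TSO:no PSO:yes

outcome vector order: (T0.R0,T0.R1,T1.R0)
under SC → (0,0,1); (0,0,2); (0,2,1); (0,2,2); (1,0,1); (1,0,2); (1,2,1); (1,2,2); (2,2,1); (2,2,2)
under TSO → (0,0,1); (0,0,2); (0,2,1); (0,2,2); (1,0,1); (1,0,2); (1,2,1); (1,2,2); (2,2,1); (2,2,2)
under PSO → (0,0,1); (0,0,2); (0,2,1); (0,2,2); (1,0,1); (1,0,2); (1,2,1); (1,2,2); (2,0,1); (2,0,2); (2,2,1); (2,2,2)
target (2,0,2) ∈ {PSO}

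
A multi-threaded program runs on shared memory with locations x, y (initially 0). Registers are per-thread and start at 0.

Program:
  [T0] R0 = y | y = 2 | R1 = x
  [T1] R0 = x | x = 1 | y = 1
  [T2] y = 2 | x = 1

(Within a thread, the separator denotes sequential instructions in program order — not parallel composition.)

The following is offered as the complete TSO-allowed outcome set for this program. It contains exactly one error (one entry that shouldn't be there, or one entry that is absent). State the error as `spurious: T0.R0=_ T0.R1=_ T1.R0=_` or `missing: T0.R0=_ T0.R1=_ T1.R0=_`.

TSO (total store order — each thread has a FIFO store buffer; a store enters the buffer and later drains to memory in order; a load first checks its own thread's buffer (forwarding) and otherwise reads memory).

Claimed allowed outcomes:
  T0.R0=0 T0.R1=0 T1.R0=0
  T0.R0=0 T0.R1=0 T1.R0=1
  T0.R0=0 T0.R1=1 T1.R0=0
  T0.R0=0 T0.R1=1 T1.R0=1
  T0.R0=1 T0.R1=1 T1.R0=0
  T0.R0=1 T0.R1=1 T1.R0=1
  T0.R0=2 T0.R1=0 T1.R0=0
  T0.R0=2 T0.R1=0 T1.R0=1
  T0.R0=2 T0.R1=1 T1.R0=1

missing: T0.R0=2 T0.R1=1 T1.R0=0

outcome vector order: (T0.R0,T0.R1,T1.R0)
[TSO] allowed = {<0 0 0>; <0 0 1>; <0 1 0>; <0 1 1>; <1 1 0>; <1 1 1>; <2 0 0>; <2 0 1>; <2 1 0>; <2 1 1>}
TSO∖claimed = {<2 1 0>}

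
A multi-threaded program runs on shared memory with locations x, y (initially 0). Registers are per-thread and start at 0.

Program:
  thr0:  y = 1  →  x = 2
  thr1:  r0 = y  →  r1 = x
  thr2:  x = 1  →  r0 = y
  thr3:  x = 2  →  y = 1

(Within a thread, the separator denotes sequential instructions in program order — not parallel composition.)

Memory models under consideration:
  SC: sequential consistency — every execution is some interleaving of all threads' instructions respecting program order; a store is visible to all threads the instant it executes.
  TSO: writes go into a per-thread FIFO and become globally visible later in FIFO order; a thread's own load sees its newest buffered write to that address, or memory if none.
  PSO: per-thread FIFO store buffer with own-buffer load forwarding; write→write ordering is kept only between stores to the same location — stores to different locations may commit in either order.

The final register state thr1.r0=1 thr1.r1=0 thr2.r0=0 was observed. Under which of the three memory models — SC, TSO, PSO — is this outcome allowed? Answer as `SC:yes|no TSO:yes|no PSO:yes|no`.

SC:no TSO:yes PSO:yes

outcome vector order: (thr1.r0,thr1.r1,thr2.r0)
SC: 11 outcomes — {(0,0,0), (0,0,1), (0,1,0), (0,1,1), (0,2,0), (0,2,1), (1,0,1), (1,1,0), (1,1,1), (1,2,0), (1,2,1)}
TSO: 12 outcomes — {(0,0,0), (0,0,1), (0,1,0), (0,1,1), (0,2,0), (0,2,1), (1,0,0), (1,0,1), (1,1,0), (1,1,1), (1,2,0), (1,2,1)}
PSO: 12 outcomes — {(0,0,0), (0,0,1), (0,1,0), (0,1,1), (0,2,0), (0,2,1), (1,0,0), (1,0,1), (1,1,0), (1,1,1), (1,2,0), (1,2,1)}
target (1,0,0) ∈ {TSO,PSO}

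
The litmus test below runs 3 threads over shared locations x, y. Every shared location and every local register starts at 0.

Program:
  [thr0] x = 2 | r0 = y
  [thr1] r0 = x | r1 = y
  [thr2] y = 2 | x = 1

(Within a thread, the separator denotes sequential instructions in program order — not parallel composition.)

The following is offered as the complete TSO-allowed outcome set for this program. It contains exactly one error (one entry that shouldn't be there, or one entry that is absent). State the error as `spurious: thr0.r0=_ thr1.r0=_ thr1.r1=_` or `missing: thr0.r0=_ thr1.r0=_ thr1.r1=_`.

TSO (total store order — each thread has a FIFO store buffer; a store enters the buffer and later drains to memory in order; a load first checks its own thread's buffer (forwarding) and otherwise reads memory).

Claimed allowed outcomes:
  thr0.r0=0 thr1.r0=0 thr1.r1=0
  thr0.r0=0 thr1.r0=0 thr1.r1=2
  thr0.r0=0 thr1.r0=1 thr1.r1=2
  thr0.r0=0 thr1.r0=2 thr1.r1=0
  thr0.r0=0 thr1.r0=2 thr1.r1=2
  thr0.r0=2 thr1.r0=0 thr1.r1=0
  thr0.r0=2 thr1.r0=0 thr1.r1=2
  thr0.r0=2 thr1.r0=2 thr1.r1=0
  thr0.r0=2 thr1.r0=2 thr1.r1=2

missing: thr0.r0=2 thr1.r0=1 thr1.r1=2

outcome vector order: (thr0.r0,thr1.r0,thr1.r1)
under TSO → 000 002 012 020 022 200 202 212 220 222
TSO∖claimed = {212}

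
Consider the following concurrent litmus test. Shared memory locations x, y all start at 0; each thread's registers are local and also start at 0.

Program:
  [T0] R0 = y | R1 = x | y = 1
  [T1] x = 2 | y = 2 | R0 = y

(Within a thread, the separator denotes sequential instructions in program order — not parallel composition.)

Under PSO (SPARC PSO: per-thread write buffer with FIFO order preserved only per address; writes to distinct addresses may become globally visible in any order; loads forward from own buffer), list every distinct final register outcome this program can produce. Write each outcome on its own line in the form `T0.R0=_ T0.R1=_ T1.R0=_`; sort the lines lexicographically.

T0.R0=0 T0.R1=0 T1.R0=1
T0.R0=0 T0.R1=0 T1.R0=2
T0.R0=0 T0.R1=2 T1.R0=1
T0.R0=0 T0.R1=2 T1.R0=2
T0.R0=2 T0.R1=0 T1.R0=1
T0.R0=2 T0.R1=0 T1.R0=2
T0.R0=2 T0.R1=2 T1.R0=1
T0.R0=2 T0.R1=2 T1.R0=2

outcome vector order: (T0.R0,T0.R1,T1.R0)
|PSO outcomes| = 8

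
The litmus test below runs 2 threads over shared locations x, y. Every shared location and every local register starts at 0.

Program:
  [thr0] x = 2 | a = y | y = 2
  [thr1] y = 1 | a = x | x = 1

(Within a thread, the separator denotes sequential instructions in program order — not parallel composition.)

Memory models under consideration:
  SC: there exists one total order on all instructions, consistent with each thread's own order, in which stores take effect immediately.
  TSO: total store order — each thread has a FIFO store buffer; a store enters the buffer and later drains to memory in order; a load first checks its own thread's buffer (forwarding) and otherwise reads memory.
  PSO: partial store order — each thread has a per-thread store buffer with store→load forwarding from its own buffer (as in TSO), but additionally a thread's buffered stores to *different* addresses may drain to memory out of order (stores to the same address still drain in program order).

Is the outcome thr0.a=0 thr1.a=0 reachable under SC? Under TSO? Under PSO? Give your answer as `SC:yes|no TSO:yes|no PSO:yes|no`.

SC:no TSO:yes PSO:yes

outcome vector order: (thr0.a,thr1.a)
SC: 3 outcomes — {0/2; 1/0; 1/2}
TSO: 4 outcomes — {0/0; 0/2; 1/0; 1/2}
PSO: 4 outcomes — {0/0; 0/2; 1/0; 1/2}
target 0/0 ∈ {TSO,PSO}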